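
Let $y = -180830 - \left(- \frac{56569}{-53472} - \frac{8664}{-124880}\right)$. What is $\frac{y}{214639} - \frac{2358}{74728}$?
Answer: $- \frac{731365825459355593}{836760833757035040} \approx -0.87404$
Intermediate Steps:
$y = - \frac{75469682912933}{417348960}$ ($y = -180830 - \left(\left(-56569\right) \left(- \frac{1}{53472}\right) - - \frac{1083}{15610}\right) = -180830 - \left(\frac{56569}{53472} + \frac{1083}{15610}\right) = -180830 - \frac{470476133}{417348960} = - \frac{75469682912933}{417348960} \approx -1.8083 \cdot 10^{5}$)
$\frac{y}{214639} - \frac{2358}{74728} = - \frac{75469682912933}{417348960 \cdot 214639} - \frac{2358}{74728} = \left(- \frac{75469682912933}{417348960}\right) \frac{1}{214639} - \frac{1179}{37364} = - \frac{75469682912933}{89579363425440} - \frac{1179}{37364} = - \frac{731365825459355593}{836760833757035040}$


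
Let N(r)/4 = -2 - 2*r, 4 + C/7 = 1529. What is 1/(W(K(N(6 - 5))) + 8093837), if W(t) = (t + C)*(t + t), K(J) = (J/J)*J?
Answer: 1/7752749 ≈ 1.2899e-7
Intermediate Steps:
C = 10675 (C = -28 + 7*1529 = -28 + 10703 = 10675)
N(r) = -8 - 8*r (N(r) = 4*(-2 - 2*r) = -8 - 8*r)
K(J) = J (K(J) = 1*J = J)
W(t) = 2*t*(10675 + t) (W(t) = (t + 10675)*(t + t) = (10675 + t)*(2*t) = 2*t*(10675 + t))
1/(W(K(N(6 - 5))) + 8093837) = 1/(2*(-8 - 8*(6 - 5))*(10675 + (-8 - 8*(6 - 5))) + 8093837) = 1/(2*(-8 - 8*1)*(10675 + (-8 - 8*1)) + 8093837) = 1/(2*(-8 - 8)*(10675 + (-8 - 8)) + 8093837) = 1/(2*(-16)*(10675 - 16) + 8093837) = 1/(2*(-16)*10659 + 8093837) = 1/(-341088 + 8093837) = 1/7752749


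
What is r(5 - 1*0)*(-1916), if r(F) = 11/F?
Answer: -21076/5 ≈ -4215.2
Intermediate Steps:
r(5 - 1*0)*(-1916) = (11/(5 - 1*0))*(-1916) = (11/(5 + 0))*(-1916) = (11/5)*(-1916) = -21076/5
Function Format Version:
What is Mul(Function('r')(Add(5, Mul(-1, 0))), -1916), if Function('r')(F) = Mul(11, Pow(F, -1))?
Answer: Rational(-21076, 5) ≈ -4215.2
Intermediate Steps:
Mul(Function('r')(Add(5, Mul(-1, 0))), -1916) = Mul(Mul(11, Pow(Add(5, Mul(-1, 0)), -1)), -1916) = Mul(Mul(11, Pow(Add(5, 0), -1)), -1916) = Mul(Mul(11, Pow(5, -1)), -1916) = Mul(Mul(11, Rational(1, 5)), -1916) = Mul(Rational(11, 5), -1916) = Rational(-21076, 5)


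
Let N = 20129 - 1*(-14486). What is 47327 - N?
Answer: 12712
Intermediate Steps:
N = 34615 (N = 20129 + 14486 = 34615)
47327 - N = 47327 - 1*34615 = 47327 - 34615 = 12712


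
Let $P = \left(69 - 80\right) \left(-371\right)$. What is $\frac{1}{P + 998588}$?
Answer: $\frac{1}{1002669} \approx 9.9734 \cdot 10^{-7}$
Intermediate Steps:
$P = 4081$ ($P = \left(-11\right) \left(-371\right) = 4081$)
$\frac{1}{P + 998588} = \frac{1}{4081 + 998588} = \frac{1}{1002669}$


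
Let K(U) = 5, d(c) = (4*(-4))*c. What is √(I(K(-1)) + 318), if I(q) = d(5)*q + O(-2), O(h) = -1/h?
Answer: I*√326/2 ≈ 9.0277*I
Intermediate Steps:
d(c) = -16*c
I(q) = ½ - 80*q (I(q) = (-16*5)*q - 1/(-2) = -80*q - 1*(-½) = -80*q + ½ = ½ - 80*q)
√(I(K(-1)) + 318) = √((½ - 80*5) + 318) = √((½ - 400) + 318) = √(-799/2 + 318) = √(-163/2) = I*√326/2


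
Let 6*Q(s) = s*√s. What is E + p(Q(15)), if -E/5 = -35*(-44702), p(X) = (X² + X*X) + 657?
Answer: -15644011/2 ≈ -7.8220e+6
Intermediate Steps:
Q(s) = s^(3/2)/6 (Q(s) = (s*√s)/6 = s^(3/2)/6)
p(X) = 657 + 2*X² (p(X) = (X² + X²) + 657 = 2*X² + 657 = 657 + 2*X²)
E = -7822850 (E = -(-175)*(-44702) = -5*1564570 = -7822850)
E + p(Q(15)) = -7822850 + (657 + 2*(15^(3/2)/6)²) = -7822850 + (657 + 2*((15*√15)/6)²) = -7822850 + (657 + 2*(5*√15/2)²) = -7822850 + (657 + 2*(375/4)) = -7822850 + (657 + 375/2) = -7822850 + 1689/2 = -15644011/2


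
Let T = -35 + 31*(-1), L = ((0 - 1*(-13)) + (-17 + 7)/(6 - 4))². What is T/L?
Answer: -33/32 ≈ -1.0313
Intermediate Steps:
L = 64 (L = ((0 + 13) - 10/2)² = (13 - 10*½)² = (13 - 5)² = 8² = 64)
T = -66 (T = -35 - 31 = -66)
T/L = -66/64 = -66*1/64 = -33/32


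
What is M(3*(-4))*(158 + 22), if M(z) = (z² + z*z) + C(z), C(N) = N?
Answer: 49680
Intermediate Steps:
M(z) = z + 2*z² (M(z) = (z² + z*z) + z = (z² + z²) + z = 2*z² + z = z + 2*z²)
M(3*(-4))*(158 + 22) = ((3*(-4))*(1 + 2*(3*(-4))))*(158 + 22) = -12*(1 + 2*(-12))*180 = -12*(1 - 24)*180 = -12*(-23)*180 = 276*180 = 49680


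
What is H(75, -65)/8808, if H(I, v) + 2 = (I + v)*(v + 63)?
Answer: -11/4404 ≈ -0.0024977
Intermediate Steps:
H(I, v) = -2 + (63 + v)*(I + v) (H(I, v) = -2 + (I + v)*(v + 63) = -2 + (I + v)*(63 + v) = -2 + (63 + v)*(I + v))
H(75, -65)/8808 = (-2 + (-65)² + 63*75 + 63*(-65) + 75*(-65))/8808 = (-2 + 4225 + 4725 - 4095 - 4875)*(1/8808) = -22*1/8808 = -11/4404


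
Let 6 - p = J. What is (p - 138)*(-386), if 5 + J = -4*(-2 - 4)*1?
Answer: 58286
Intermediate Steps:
J = 19 (J = -5 - 4*(-2 - 4)*1 = -5 - 4*(-6)*1 = -5 - 1*(-24)*1 = -5 + 24*1 = -5 + 24 = 19)
p = -13 (p = 6 - 1*19 = 6 - 19 = -13)
(p - 138)*(-386) = (-13 - 138)*(-386) = -151*(-386) = 58286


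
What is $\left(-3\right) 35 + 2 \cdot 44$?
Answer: $-17$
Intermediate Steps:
$\left(-3\right) 35 + 2 \cdot 44 = -105 + 88 = -17$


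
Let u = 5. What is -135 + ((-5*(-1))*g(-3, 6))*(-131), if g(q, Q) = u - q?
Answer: -5375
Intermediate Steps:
g(q, Q) = 5 - q
-135 + ((-5*(-1))*g(-3, 6))*(-131) = -135 + ((-5*(-1))*(5 - 1*(-3)))*(-131) = -135 + (5*(5 + 3))*(-131) = -135 + (5*8)*(-131) = -135 + 40*(-131) = -135 - 5240 = -5375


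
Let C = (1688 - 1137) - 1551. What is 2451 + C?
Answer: 1451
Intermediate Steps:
C = -1000 (C = 551 - 1551 = -1000)
2451 + C = 2451 - 1000 = 1451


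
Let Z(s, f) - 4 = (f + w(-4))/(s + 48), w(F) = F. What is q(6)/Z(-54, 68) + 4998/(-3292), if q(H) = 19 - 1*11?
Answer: -22371/8230 ≈ -2.7182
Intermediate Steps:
q(H) = 8 (q(H) = 19 - 11 = 8)
Z(s, f) = 4 + (-4 + f)/(48 + s) (Z(s, f) = 4 + (f - 4)/(s + 48) = 4 + (-4 + f)/(48 + s))
q(6)/Z(-54, 68) + 4998/(-3292) = 8/(((188 + 68 + 4*(-54))/(48 - 54))) + 4998/(-3292) = 8/(((188 + 68 - 216)/(-6))) + 4998*(-1/3292) = 8/((-⅙*40)) - 2499/1646 = 8/(-20/3) - 2499/1646 = 8*(-3/20) - 2499/1646 = -6/5 - 2499/1646 = -22371/8230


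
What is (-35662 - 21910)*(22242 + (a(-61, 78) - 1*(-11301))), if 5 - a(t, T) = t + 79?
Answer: -1930389160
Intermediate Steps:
a(t, T) = -74 - t (a(t, T) = 5 - (t + 79) = 5 - (79 + t) = 5 + (-79 - t) = -74 - t)
(-35662 - 21910)*(22242 + (a(-61, 78) - 1*(-11301))) = (-35662 - 21910)*(22242 + ((-74 - 1*(-61)) - 1*(-11301))) = -57572*(22242 + ((-74 + 61) + 11301)) = -57572*(22242 + (-13 + 11301)) = -57572*(22242 + 11288) = -57572*33530 = -1930389160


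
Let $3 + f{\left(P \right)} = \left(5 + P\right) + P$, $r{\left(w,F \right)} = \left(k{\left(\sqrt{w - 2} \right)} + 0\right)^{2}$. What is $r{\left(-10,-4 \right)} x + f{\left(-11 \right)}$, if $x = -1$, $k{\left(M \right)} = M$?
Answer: $-8$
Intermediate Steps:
$r{\left(w,F \right)} = -2 + w$ ($r{\left(w,F \right)} = \left(\sqrt{w - 2} + 0\right)^{2} = \left(\sqrt{-2 + w} + 0\right)^{2} = \left(\sqrt{-2 + w}\right)^{2} = -2 + w$)
$f{\left(P \right)} = 2 + 2 P$ ($f{\left(P \right)} = -3 + \left(\left(5 + P\right) + P\right) = -3 + \left(5 + 2 P\right) = 2 + 2 P$)
$r{\left(-10,-4 \right)} x + f{\left(-11 \right)} = \left(-2 - 10\right) \left(-1\right) + \left(2 + 2 \left(-11\right)\right) = \left(-12\right) \left(-1\right) + \left(2 - 22\right) = 12 - 20 = -8$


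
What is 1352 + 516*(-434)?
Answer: -222592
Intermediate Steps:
1352 + 516*(-434) = 1352 - 223944 = -222592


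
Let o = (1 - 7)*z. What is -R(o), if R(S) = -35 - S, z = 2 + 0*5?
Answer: 23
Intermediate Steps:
z = 2 (z = 2 + 0 = 2)
o = -12 (o = (1 - 7)*2 = -6*2 = -12)
-R(o) = -(-35 - 1*(-12)) = -(-35 + 12) = -1*(-23) = 23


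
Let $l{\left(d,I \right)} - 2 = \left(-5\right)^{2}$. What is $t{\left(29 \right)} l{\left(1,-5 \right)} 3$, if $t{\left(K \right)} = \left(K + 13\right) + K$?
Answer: $5751$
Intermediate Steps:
$l{\left(d,I \right)} = 27$ ($l{\left(d,I \right)} = 2 + \left(-5\right)^{2} = 2 + 25 = 27$)
$t{\left(K \right)} = 13 + 2 K$ ($t{\left(K \right)} = \left(13 + K\right) + K = 13 + 2 K$)
$t{\left(29 \right)} l{\left(1,-5 \right)} 3 = \left(13 + 2 \cdot 29\right) 27 \cdot 3 = \left(13 + 58\right) 81 = 71 \cdot 81 = 5751$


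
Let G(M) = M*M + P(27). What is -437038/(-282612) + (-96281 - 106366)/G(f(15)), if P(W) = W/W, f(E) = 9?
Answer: -7154329606/2896773 ≈ -2469.8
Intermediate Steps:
P(W) = 1
G(M) = 1 + M**2 (G(M) = M*M + 1 = M**2 + 1 = 1 + M**2)
-437038/(-282612) + (-96281 - 106366)/G(f(15)) = -437038/(-282612) + (-96281 - 106366)/(1 + 9**2) = -437038*(-1/282612) - 202647/(1 + 81) = 218519/141306 - 202647/82 = -7154329606/2896773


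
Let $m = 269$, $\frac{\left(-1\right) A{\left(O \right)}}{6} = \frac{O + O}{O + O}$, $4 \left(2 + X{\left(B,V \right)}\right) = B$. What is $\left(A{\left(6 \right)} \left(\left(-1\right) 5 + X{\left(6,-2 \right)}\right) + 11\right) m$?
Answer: $11836$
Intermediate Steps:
$X{\left(B,V \right)} = -2 + \frac{B}{4}$
$A{\left(O \right)} = -6$ ($A{\left(O \right)} = - 6 \frac{O + O}{O + O} = - 6 \frac{2 O}{2 O} = - 6 \cdot 2 O \frac{1}{2 O} = \left(-6\right) 1 = -6$)
$\left(A{\left(6 \right)} \left(\left(-1\right) 5 + X{\left(6,-2 \right)}\right) + 11\right) m = \left(- 6 \left(\left(-1\right) 5 + \left(-2 + \frac{1}{4} \cdot 6\right)\right) + 11\right) 269 = \left(- 6 \left(-5 + \left(-2 + \frac{3}{2}\right)\right) + 11\right) 269 = \left(- 6 \left(-5 - \frac{1}{2}\right) + 11\right) 269 = \left(\left(-6\right) \left(- \frac{11}{2}\right) + 11\right) 269 = \left(33 + 11\right) 269 = 44 \cdot 269 = 11836$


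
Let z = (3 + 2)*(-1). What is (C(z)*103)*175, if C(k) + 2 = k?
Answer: -126175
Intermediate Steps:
z = -5 (z = 5*(-1) = -5)
C(k) = -2 + k
(C(z)*103)*175 = ((-2 - 5)*103)*175 = -7*103*175 = -721*175 = -126175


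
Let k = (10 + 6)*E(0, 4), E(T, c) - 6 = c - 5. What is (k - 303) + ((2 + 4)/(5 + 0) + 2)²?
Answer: -5319/25 ≈ -212.76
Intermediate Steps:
E(T, c) = 1 + c (E(T, c) = 6 + (c - 5) = 6 + (-5 + c) = 1 + c)
k = 80 (k = (10 + 6)*(1 + 4) = 16*5 = 80)
(k - 303) + ((2 + 4)/(5 + 0) + 2)² = (80 - 303) + ((2 + 4)/(5 + 0) + 2)² = -223 + (6/5 + 2)² = -223 + (16/5)² = -223 + 256/25 = -5319/25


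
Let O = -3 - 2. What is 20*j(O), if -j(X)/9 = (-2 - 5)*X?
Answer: -6300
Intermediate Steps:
O = -5
j(X) = 63*X (j(X) = -9*(-2 - 5)*X = -(-63)*X = 63*X)
20*j(O) = 20*(63*(-5)) = 20*(-315) = -6300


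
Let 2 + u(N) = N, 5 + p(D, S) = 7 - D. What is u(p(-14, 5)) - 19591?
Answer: -19577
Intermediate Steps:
p(D, S) = 2 - D (p(D, S) = -5 + (7 - D) = 2 - D)
u(N) = -2 + N
u(p(-14, 5)) - 19591 = (-2 + (2 - 1*(-14))) - 19591 = (-2 + (2 + 14)) - 19591 = (-2 + 16) - 19591 = 14 - 19591 = -19577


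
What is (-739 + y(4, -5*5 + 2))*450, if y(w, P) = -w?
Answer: -334350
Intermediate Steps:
(-739 + y(4, -5*5 + 2))*450 = (-739 - 1*4)*450 = (-739 - 4)*450 = -743*450 = -334350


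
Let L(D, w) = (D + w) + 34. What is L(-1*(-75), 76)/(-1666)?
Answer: -185/1666 ≈ -0.11104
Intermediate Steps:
L(D, w) = 34 + D + w
L(-1*(-75), 76)/(-1666) = (34 - 1*(-75) + 76)/(-1666) = (34 + 75 + 76)*(-1/1666) = 185*(-1/1666) = -185/1666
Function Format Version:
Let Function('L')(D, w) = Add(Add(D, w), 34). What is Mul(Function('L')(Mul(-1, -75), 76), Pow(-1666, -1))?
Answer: Rational(-185, 1666) ≈ -0.11104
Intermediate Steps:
Function('L')(D, w) = Add(34, D, w)
Mul(Function('L')(Mul(-1, -75), 76), Pow(-1666, -1)) = Mul(Add(34, Mul(-1, -75), 76), Pow(-1666, -1)) = Mul(Add(34, 75, 76), Rational(-1, 1666)) = Mul(185, Rational(-1, 1666)) = Rational(-185, 1666)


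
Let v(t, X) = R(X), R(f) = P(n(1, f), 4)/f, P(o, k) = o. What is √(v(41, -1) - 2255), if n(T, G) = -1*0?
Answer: I*√2255 ≈ 47.487*I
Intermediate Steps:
n(T, G) = 0
R(f) = 0 (R(f) = 0/f = 0)
v(t, X) = 0
√(v(41, -1) - 2255) = √(0 - 2255) = √(-2255) = I*√2255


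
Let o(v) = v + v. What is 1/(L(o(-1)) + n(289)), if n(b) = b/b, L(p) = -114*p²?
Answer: -1/455 ≈ -0.0021978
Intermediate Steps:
o(v) = 2*v
n(b) = 1
1/(L(o(-1)) + n(289)) = 1/(-114*(2*(-1))² + 1) = 1/(-114*(-2)² + 1) = 1/(-114*4 + 1) = 1/(-456 + 1) = 1/(-455) = -1/455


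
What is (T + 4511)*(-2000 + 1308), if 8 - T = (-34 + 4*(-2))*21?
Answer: -3737492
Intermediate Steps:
T = 890 (T = 8 - (-34 + 4*(-2))*21 = 8 - (-34 - 8)*21 = 8 - (-42)*21 = 8 - 1*(-882) = 8 + 882 = 890)
(T + 4511)*(-2000 + 1308) = (890 + 4511)*(-2000 + 1308) = 5401*(-692) = -3737492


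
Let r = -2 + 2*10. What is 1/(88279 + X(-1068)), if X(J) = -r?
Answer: 1/88261 ≈ 1.1330e-5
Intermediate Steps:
r = 18 (r = -2 + 20 = 18)
X(J) = -18 (X(J) = -1*18 = -18)
1/(88279 + X(-1068)) = 1/(88279 - 18) = 1/88261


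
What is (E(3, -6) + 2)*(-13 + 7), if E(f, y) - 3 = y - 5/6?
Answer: 11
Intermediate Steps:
E(f, y) = 13/6 + y (E(f, y) = 3 + (y - 5/6) = 3 + (-5/6 + y) = 13/6 + y)
(E(3, -6) + 2)*(-13 + 7) = ((13/6 - 6) + 2)*(-13 + 7) = (-23/6 + 2)*(-6) = -11/6*(-6) = 11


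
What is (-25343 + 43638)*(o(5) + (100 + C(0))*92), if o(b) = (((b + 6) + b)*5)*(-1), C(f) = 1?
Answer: 168533540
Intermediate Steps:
o(b) = -30 - 10*b (o(b) = (((6 + b) + b)*5)*(-1) = ((6 + 2*b)*5)*(-1) = (30 + 10*b)*(-1) = -30 - 10*b)
(-25343 + 43638)*(o(5) + (100 + C(0))*92) = (-25343 + 43638)*((-30 - 10*5) + (100 + 1)*92) = 18295*((-30 - 50) + 101*92) = 18295*(-80 + 9292) = 18295*9212 = 168533540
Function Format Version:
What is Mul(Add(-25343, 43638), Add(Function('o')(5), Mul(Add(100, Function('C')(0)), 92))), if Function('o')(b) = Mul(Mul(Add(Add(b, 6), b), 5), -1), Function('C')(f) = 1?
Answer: 168533540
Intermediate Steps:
Function('o')(b) = Add(-30, Mul(-10, b)) (Function('o')(b) = Mul(Mul(Add(Add(6, b), b), 5), -1) = Mul(Mul(Add(6, Mul(2, b)), 5), -1) = Mul(Add(30, Mul(10, b)), -1) = Add(-30, Mul(-10, b)))
Mul(Add(-25343, 43638), Add(Function('o')(5), Mul(Add(100, Function('C')(0)), 92))) = Mul(Add(-25343, 43638), Add(Add(-30, Mul(-10, 5)), Mul(Add(100, 1), 92))) = Mul(18295, Add(Add(-30, -50), Mul(101, 92))) = Mul(18295, Add(-80, 9292)) = Mul(18295, 9212) = 168533540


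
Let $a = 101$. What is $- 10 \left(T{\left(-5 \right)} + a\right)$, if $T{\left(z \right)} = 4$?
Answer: $-1050$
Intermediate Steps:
$- 10 \left(T{\left(-5 \right)} + a\right) = - 10 \left(4 + 101\right) = \left(-10\right) 105 = -1050$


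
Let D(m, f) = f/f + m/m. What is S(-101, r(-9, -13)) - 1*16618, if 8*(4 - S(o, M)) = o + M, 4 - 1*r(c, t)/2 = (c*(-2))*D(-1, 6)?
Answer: -132747/8 ≈ -16593.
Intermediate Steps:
D(m, f) = 2 (D(m, f) = 1 + 1 = 2)
r(c, t) = 8 + 8*c (r(c, t) = 8 - 2*c*(-2)*2 = 8 - 2*(-2*c)*2 = 8 - (-8)*c = 8 + 8*c)
S(o, M) = 4 - M/8 - o/8 (S(o, M) = 4 - (o + M)/8 = 4 - (M + o)/8 = 4 + (-M/8 - o/8) = 4 - M/8 - o/8)
S(-101, r(-9, -13)) - 1*16618 = (4 - (8 + 8*(-9))/8 - ⅛*(-101)) - 1*16618 = (4 - (8 - 72)/8 + 101/8) - 16618 = (4 - ⅛*(-64) + 101/8) - 16618 = (4 + 8 + 101/8) - 16618 = 197/8 - 16618 = -132747/8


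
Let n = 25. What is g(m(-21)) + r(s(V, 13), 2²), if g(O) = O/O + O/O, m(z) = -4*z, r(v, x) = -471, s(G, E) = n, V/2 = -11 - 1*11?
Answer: -469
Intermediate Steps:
V = -44 (V = 2*(-11 - 1*11) = 2*(-11 - 11) = 2*(-22) = -44)
s(G, E) = 25
g(O) = 2 (g(O) = 1 + 1 = 2)
g(m(-21)) + r(s(V, 13), 2²) = 2 - 471 = -469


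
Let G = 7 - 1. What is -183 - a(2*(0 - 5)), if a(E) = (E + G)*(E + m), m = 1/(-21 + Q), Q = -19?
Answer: -2231/10 ≈ -223.10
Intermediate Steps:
G = 6
m = -1/40 (m = 1/(-21 - 19) = 1/(-40) = -1/40 ≈ -0.025000)
a(E) = (6 + E)*(-1/40 + E) (a(E) = (E + 6)*(E - 1/40) = (6 + E)*(-1/40 + E))
-183 - a(2*(0 - 5)) = -183 - (-3/20 + (2*(0 - 5))**2 + 239*(2*(0 - 5))/40) = -183 - (-3/20 + (2*(-5))**2 + 239*(2*(-5))/40) = -183 - (-3/20 + (-10)**2 + (239/40)*(-10)) = -183 - (-3/20 + 100 - 239/4) = -183 - 1*401/10 = -183 - 401/10 = -2231/10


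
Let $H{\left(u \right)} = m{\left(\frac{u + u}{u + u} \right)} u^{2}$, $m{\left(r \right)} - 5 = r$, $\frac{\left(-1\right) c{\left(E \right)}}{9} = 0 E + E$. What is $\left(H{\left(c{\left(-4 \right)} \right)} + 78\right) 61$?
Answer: $479094$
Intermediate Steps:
$c{\left(E \right)} = - 9 E$ ($c{\left(E \right)} = - 9 \left(0 E + E\right) = - 9 \left(0 + E\right) = - 9 E$)
$m{\left(r \right)} = 5 + r$
$H{\left(u \right)} = 6 u^{2}$ ($H{\left(u \right)} = \left(5 + \frac{u + u}{u + u}\right) u^{2} = \left(5 + \frac{2 u}{2 u}\right) u^{2} = \left(5 + 2 u \frac{1}{2 u}\right) u^{2} = \left(5 + 1\right) u^{2} = 6 u^{2}$)
$\left(H{\left(c{\left(-4 \right)} \right)} + 78\right) 61 = \left(6 \left(\left(-9\right) \left(-4\right)\right)^{2} + 78\right) 61 = \left(6 \cdot 36^{2} + 78\right) 61 = \left(6 \cdot 1296 + 78\right) 61 = \left(7776 + 78\right) 61 = 7854 \cdot 61 = 479094$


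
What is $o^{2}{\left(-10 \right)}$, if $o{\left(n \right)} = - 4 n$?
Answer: $1600$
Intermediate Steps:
$o^{2}{\left(-10 \right)} = \left(\left(-4\right) \left(-10\right)\right)^{2} = 40^{2} = 1600$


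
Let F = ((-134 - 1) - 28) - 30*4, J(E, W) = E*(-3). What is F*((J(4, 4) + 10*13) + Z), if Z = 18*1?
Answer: -38488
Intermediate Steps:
Z = 18
J(E, W) = -3*E
F = -283 (F = (-135 - 28) - 120 = -163 - 120 = -283)
F*((J(4, 4) + 10*13) + Z) = -283*((-3*4 + 10*13) + 18) = -283*((-12 + 130) + 18) = -283*(118 + 18) = -283*136 = -38488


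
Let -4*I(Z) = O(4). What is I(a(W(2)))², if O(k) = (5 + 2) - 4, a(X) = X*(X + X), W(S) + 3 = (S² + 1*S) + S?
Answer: 9/16 ≈ 0.56250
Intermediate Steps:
W(S) = -3 + S² + 2*S (W(S) = -3 + ((S² + 1*S) + S) = -3 + ((S² + S) + S) = -3 + ((S + S²) + S) = -3 + (S² + 2*S) = -3 + S² + 2*S)
a(X) = 2*X² (a(X) = X*(2*X) = 2*X²)
O(k) = 3 (O(k) = 7 - 4 = 3)
I(Z) = -¾ (I(Z) = -¼*3 = -¾)
I(a(W(2)))² = (-¾)² = 9/16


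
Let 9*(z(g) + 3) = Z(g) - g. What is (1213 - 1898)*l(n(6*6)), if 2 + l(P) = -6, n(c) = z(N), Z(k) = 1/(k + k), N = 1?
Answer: 5480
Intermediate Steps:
Z(k) = 1/(2*k)
z(g) = -3 - g/9 + 1/(18*g) (z(g) = -3 + (1/(2*g) - g)/9 = -3 + (-g/9 + 1/(18*g)) = -3 - g/9 + 1/(18*g))
n(c) = -55/18 (n(c) = -3 - 1/9*1 + (1/18)/1 = -3 - 1/9 + (1/18)*1 = -3 - 1/9 + 1/18 = -55/18)
l(P) = -8 (l(P) = -2 - 6 = -8)
(1213 - 1898)*l(n(6*6)) = (1213 - 1898)*(-8) = -685*(-8) = 5480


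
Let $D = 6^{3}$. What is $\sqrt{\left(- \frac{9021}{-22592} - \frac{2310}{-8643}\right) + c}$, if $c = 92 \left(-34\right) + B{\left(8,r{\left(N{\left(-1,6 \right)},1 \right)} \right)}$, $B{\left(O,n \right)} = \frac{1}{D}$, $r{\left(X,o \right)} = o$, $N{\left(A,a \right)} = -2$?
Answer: $\frac{i \sqrt{16767737434062828219}}{73223496} \approx 55.923 i$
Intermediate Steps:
$D = 216$
$B{\left(O,n \right)} = \frac{1}{216}$
$c = - \frac{675647}{216}$ ($c = 92 \left(-34\right) + \frac{1}{216} = -3128 + \frac{1}{216} = - \frac{675647}{216} \approx -3128.0$)
$\sqrt{\left(- \frac{9021}{-22592} - \frac{2310}{-8643}\right) + c} = \sqrt{\left(- \frac{9021}{-22592} - \frac{2310}{-8643}\right) - \frac{675647}{216}} = \sqrt{\left(\left(-9021\right) \left(- \frac{1}{22592}\right) - - \frac{770}{2881}\right) - \frac{675647}{216}} = \sqrt{\left(\frac{9021}{22592} + \frac{770}{2881}\right) - \frac{675647}{216}} = \sqrt{\frac{43385341}{65087552} - \frac{675647}{216}} = \sqrt{- \frac{5495854751561}{1757363904}} = \frac{i \sqrt{16767737434062828219}}{73223496}$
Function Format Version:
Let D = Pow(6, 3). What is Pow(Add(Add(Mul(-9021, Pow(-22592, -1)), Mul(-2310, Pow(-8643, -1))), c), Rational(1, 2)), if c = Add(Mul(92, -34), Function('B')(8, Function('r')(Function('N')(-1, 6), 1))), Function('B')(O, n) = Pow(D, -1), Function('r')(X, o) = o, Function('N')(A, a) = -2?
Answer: Mul(Rational(1, 73223496), I, Pow(16767737434062828219, Rational(1, 2))) ≈ Mul(55.923, I)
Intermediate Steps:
D = 216
Function('B')(O, n) = Rational(1, 216) (Function('B')(O, n) = Pow(216, -1) = Rational(1, 216))
c = Rational(-675647, 216) (c = Add(Mul(92, -34), Rational(1, 216)) = Add(-3128, Rational(1, 216)) = Rational(-675647, 216) ≈ -3128.0)
Pow(Add(Add(Mul(-9021, Pow(-22592, -1)), Mul(-2310, Pow(-8643, -1))), c), Rational(1, 2)) = Pow(Add(Add(Mul(-9021, Pow(-22592, -1)), Mul(-2310, Pow(-8643, -1))), Rational(-675647, 216)), Rational(1, 2)) = Pow(Add(Add(Mul(-9021, Rational(-1, 22592)), Mul(-2310, Rational(-1, 8643))), Rational(-675647, 216)), Rational(1, 2)) = Pow(Add(Add(Rational(9021, 22592), Rational(770, 2881)), Rational(-675647, 216)), Rational(1, 2)) = Pow(Add(Rational(43385341, 65087552), Rational(-675647, 216)), Rational(1, 2)) = Pow(Rational(-5495854751561, 1757363904), Rational(1, 2)) = Mul(Rational(1, 73223496), I, Pow(16767737434062828219, Rational(1, 2)))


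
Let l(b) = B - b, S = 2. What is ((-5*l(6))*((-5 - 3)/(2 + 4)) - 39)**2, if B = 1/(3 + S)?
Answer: 54289/9 ≈ 6032.1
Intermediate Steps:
B = 1/5 (B = 1/(3 + 2) = 1/5 ≈ 0.20000)
l(b) = 1/5 - b
((-5*l(6))*((-5 - 3)/(2 + 4)) - 39)**2 = ((-5*(1/5 - 1*6))*((-5 - 3)/(2 + 4)) - 39)**2 = ((-5*(1/5 - 6))*(-8/6) - 39)**2 = ((-5*(-29/5))*(-8*1/6) - 39)**2 = (29*(-4/3) - 39)**2 = (-116/3 - 39)**2 = (-233/3)**2 = 54289/9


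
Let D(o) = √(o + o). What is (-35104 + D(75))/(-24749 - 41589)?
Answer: 17552/33169 - 5*√6/66338 ≈ 0.52898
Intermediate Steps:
D(o) = √2*√o (D(o) = √(2*o) = √2*√o)
(-35104 + D(75))/(-24749 - 41589) = (-35104 + √2*√75)/(-24749 - 41589) = (-35104 + √2*(5*√3))/(-66338) = (-35104 + 5*√6)*(-1/66338) = 17552/33169 - 5*√6/66338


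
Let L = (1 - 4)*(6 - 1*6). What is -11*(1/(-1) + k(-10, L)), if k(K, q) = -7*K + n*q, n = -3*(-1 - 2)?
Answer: -759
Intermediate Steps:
n = 9 (n = -3*(-3) = 9)
L = 0 (L = -3*(6 - 6) = -3*0 = 0)
k(K, q) = -7*K + 9*q
-11*(1/(-1) + k(-10, L)) = -11*(1/(-1) + (-7*(-10) + 9*0)) = -11*(-1 + (70 + 0)) = -11*(-1 + 70) = -11*69 = -759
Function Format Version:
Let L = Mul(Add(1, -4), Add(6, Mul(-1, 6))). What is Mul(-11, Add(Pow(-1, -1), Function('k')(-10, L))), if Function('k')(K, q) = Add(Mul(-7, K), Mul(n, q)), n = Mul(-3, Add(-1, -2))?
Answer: -759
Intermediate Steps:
n = 9 (n = Mul(-3, -3) = 9)
L = 0 (L = Mul(-3, Add(6, -6)) = Mul(-3, 0) = 0)
Function('k')(K, q) = Add(Mul(-7, K), Mul(9, q))
Mul(-11, Add(Pow(-1, -1), Function('k')(-10, L))) = Mul(-11, Add(Pow(-1, -1), Add(Mul(-7, -10), Mul(9, 0)))) = Mul(-11, Add(-1, Add(70, 0))) = Mul(-11, Add(-1, 70)) = Mul(-11, 69) = -759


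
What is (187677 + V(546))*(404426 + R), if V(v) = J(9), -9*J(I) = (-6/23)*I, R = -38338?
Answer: 1580247040776/23 ≈ 6.8706e+10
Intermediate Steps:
J(I) = 2*I/69 (J(I) = -(-6/23)*I/9 = -(-6*1/23)*I/9 = -(-2)*I/69 = 2*I/69)
V(v) = 6/23 (V(v) = (2/69)*9 = 6/23)
(187677 + V(546))*(404426 + R) = (187677 + 6/23)*(404426 - 38338) = (4316577/23)*366088 = 1580247040776/23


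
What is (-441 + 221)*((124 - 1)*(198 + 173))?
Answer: -10039260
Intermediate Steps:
(-441 + 221)*((124 - 1)*(198 + 173)) = -27060*371 = -220*45633 = -10039260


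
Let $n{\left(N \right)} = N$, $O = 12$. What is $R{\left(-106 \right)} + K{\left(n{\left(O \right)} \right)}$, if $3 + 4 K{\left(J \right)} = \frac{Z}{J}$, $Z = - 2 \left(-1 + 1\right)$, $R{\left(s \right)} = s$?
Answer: $- \frac{427}{4} \approx -106.75$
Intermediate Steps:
$Z = 0$ ($Z = \left(-2\right) 0 = 0$)
$K{\left(J \right)} = - \frac{3}{4}$ ($K{\left(J \right)} = - \frac{3}{4} + \frac{0 \frac{1}{J}}{4} = - \frac{3}{4} + \frac{1}{4} \cdot 0 = - \frac{3}{4} + 0 = - \frac{3}{4}$)
$R{\left(-106 \right)} + K{\left(n{\left(O \right)} \right)} = -106 - \frac{3}{4} = - \frac{427}{4}$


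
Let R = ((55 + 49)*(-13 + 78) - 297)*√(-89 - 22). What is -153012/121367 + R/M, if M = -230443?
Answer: -153012/121367 - 6463*I*√111/230443 ≈ -1.2607 - 0.29548*I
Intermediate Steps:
R = 6463*I*√111 (R = (104*65 - 297)*√(-111) = (6760 - 297)*(I*√111) = 6463*(I*√111) = 6463*I*√111 ≈ 68092.0*I)
-153012/121367 + R/M = -153012/121367 + (6463*I*√111)/(-230443) = -153012*1/121367 + (6463*I*√111)*(-1/230443) = -153012/121367 - 6463*I*√111/230443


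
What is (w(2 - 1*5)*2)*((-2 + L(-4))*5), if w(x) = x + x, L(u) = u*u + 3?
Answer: -1020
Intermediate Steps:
L(u) = 3 + u² (L(u) = u² + 3 = 3 + u²)
w(x) = 2*x
(w(2 - 1*5)*2)*((-2 + L(-4))*5) = ((2*(2 - 1*5))*2)*((-2 + (3 + (-4)²))*5) = ((2*(2 - 5))*2)*((-2 + (3 + 16))*5) = ((2*(-3))*2)*((-2 + 19)*5) = (-6*2)*(17*5) = -12*85 = -1020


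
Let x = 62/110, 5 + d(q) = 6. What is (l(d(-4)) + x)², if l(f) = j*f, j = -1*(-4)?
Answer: 63001/3025 ≈ 20.827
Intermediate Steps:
j = 4
d(q) = 1 (d(q) = -5 + 6 = 1)
l(f) = 4*f
x = 31/55 (x = 62*(1/110) = 31/55 ≈ 0.56364)
(l(d(-4)) + x)² = (4*1 + 31/55)² = (4 + 31/55)² = (251/55)² = 63001/3025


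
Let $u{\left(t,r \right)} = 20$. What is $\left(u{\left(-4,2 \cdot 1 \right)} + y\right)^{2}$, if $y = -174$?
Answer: $23716$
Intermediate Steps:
$\left(u{\left(-4,2 \cdot 1 \right)} + y\right)^{2} = \left(20 - 174\right)^{2} = \left(-154\right)^{2} = 23716$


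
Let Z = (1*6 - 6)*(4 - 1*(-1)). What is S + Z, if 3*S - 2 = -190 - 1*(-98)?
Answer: -30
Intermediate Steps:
S = -30 (S = ⅔ + (-190 - 1*(-98))/3 = ⅔ + (-190 + 98)/3 = ⅔ + (⅓)*(-92) = ⅔ - 92/3 = -30)
Z = 0 (Z = (6 - 6)*(4 + 1) = 0*5 = 0)
S + Z = -30 + 0 = -30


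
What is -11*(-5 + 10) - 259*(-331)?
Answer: 85674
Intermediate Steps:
-11*(-5 + 10) - 259*(-331) = -11*5 + 85729 = -55 + 85729 = 85674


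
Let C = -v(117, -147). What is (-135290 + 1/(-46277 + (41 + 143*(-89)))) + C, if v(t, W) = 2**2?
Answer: -7977340123/58963 ≈ -1.3529e+5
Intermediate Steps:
v(t, W) = 4
C = -4 (C = -1*4 = -4)
(-135290 + 1/(-46277 + (41 + 143*(-89)))) + C = (-135290 + 1/(-46277 + (41 + 143*(-89)))) - 4 = (-135290 + 1/(-46277 + (41 - 12727))) - 4 = (-135290 + 1/(-46277 - 12686)) - 4 = (-135290 + 1/(-58963)) - 4 = (-135290 - 1/58963) - 4 = -7977104271/58963 - 4 = -7977340123/58963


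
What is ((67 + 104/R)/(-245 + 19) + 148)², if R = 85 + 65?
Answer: 6267627411529/287302500 ≈ 21815.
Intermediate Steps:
R = 150
((67 + 104/R)/(-245 + 19) + 148)² = ((67 + 104/150)/(-245 + 19) + 148)² = ((67 + 104*(1/150))/(-226) + 148)² = ((67 + 52/75)*(-1/226) + 148)² = ((5077/75)*(-1/226) + 148)² = (-5077/16950 + 148)² = (2503523/16950)² = 6267627411529/287302500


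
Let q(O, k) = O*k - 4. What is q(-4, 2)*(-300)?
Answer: 3600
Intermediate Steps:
q(O, k) = -4 + O*k
q(-4, 2)*(-300) = (-4 - 4*2)*(-300) = (-4 - 8)*(-300) = -12*(-300) = 3600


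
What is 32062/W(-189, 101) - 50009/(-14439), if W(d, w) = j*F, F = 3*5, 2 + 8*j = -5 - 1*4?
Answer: -410588251/264715 ≈ -1551.1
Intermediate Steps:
j = -11/8 (j = -1/4 + (-5 - 1*4)/8 = -1/4 + (-5 - 4)/8 = -1/4 + (1/8)*(-9) = -1/4 - 9/8 = -11/8 ≈ -1.3750)
F = 15
W(d, w) = -165/8 (W(d, w) = -11/8*15 = -165/8)
32062/W(-189, 101) - 50009/(-14439) = 32062/(-165/8) - 50009/(-14439) = 32062*(-8/165) - 50009*(-1/14439) = -256496/165 + 50009/14439 = -410588251/264715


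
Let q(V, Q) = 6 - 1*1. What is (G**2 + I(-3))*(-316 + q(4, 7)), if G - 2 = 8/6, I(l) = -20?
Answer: 24880/9 ≈ 2764.4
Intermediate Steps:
q(V, Q) = 5 (q(V, Q) = 6 - 1 = 5)
G = 10/3 (G = 2 + 8/6 = 2 + 8*(1/6) = 2 + 4/3 = 10/3 ≈ 3.3333)
(G**2 + I(-3))*(-316 + q(4, 7)) = ((10/3)**2 - 20)*(-316 + 5) = (100/9 - 20)*(-311) = -80/9*(-311) = 24880/9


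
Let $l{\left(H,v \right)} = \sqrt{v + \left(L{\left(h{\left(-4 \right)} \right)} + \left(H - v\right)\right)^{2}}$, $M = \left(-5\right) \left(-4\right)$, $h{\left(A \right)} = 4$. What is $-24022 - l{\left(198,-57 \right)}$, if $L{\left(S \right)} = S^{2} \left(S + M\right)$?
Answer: $-24022 - 2 \sqrt{102066} \approx -24661.0$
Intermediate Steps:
$M = 20$
$L{\left(S \right)} = S^{2} \left(20 + S\right)$ ($L{\left(S \right)} = S^{2} \left(S + 20\right) = S^{2} \left(20 + S\right)$)
$l{\left(H,v \right)} = \sqrt{v + \left(384 + H - v\right)^{2}}$ ($l{\left(H,v \right)} = \sqrt{v + \left(4^{2} \left(20 + 4\right) + \left(H - v\right)\right)^{2}} = \sqrt{v + \left(16 \cdot 24 + \left(H - v\right)\right)^{2}} = \sqrt{v + \left(384 + \left(H - v\right)\right)^{2}} = \sqrt{v + \left(384 + H - v\right)^{2}}$)
$-24022 - l{\left(198,-57 \right)} = -24022 - \sqrt{-57 + \left(384 + 198 - -57\right)^{2}} = -24022 - \sqrt{-57 + \left(384 + 198 + 57\right)^{2}} = -24022 - \sqrt{-57 + 639^{2}} = -24022 - \sqrt{-57 + 408321} = -24022 - \sqrt{408264} = -24022 - 2 \sqrt{102066}$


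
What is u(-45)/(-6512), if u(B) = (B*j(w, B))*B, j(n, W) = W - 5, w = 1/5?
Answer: 50625/3256 ≈ 15.548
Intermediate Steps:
w = 1/5 (w = 1*(1/5) = 1/5 ≈ 0.20000)
j(n, W) = -5 + W
u(B) = B**2*(-5 + B) (u(B) = (B*(-5 + B))*B = B**2*(-5 + B))
u(-45)/(-6512) = ((-45)**2*(-5 - 45))/(-6512) = (2025*(-50))*(-1/6512) = -101250*(-1/6512) = 50625/3256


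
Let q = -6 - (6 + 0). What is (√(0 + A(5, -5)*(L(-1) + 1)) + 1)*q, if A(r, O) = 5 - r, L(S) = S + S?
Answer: -12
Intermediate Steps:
L(S) = 2*S
q = -12 (q = -6 - 6 = -12)
(√(0 + A(5, -5)*(L(-1) + 1)) + 1)*q = (√(0 + (5 - 1*5)*(2*(-1) + 1)) + 1)*(-12) = (√(0 + (5 - 5)*(-2 + 1)) + 1)*(-12) = (√(0 + 0*(-1)) + 1)*(-12) = (√(0 + 0) + 1)*(-12) = (√0 + 1)*(-12) = (0 + 1)*(-12) = 1*(-12) = -12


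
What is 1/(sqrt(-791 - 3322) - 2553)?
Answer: -851/2173974 - I*sqrt(457)/2173974 ≈ -0.00039145 - 9.8334e-6*I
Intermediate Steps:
1/(sqrt(-791 - 3322) - 2553) = 1/(sqrt(-4113) - 2553) = 1/(3*I*sqrt(457) - 2553) = 1/(-2553 + 3*I*sqrt(457))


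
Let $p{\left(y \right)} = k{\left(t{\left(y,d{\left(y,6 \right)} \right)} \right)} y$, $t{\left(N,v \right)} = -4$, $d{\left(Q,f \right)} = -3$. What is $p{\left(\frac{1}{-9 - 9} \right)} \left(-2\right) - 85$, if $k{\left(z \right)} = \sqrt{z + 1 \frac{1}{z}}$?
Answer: $-85 + \frac{i \sqrt{17}}{18} \approx -85.0 + 0.22906 i$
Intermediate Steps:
$k{\left(z \right)} = \sqrt{z + \frac{1}{z}}$
$p{\left(y \right)} = \frac{i y \sqrt{17}}{2}$ ($p{\left(y \right)} = \sqrt{-4 + \frac{1}{-4}} y = \sqrt{-4 - \frac{1}{4}} y = \sqrt{- \frac{17}{4}} y = \frac{i \sqrt{17}}{2} y = \frac{i y \sqrt{17}}{2}$)
$p{\left(\frac{1}{-9 - 9} \right)} \left(-2\right) - 85 = \frac{i \sqrt{17}}{2 \left(-9 - 9\right)} \left(-2\right) - 85 = \frac{i \sqrt{17}}{2 \left(-18\right)} \left(-2\right) - 85 = \frac{1}{2} i \left(- \frac{1}{18}\right) \sqrt{17} \left(-2\right) - 85 = - \frac{i \sqrt{17}}{36} \left(-2\right) - 85 = \frac{i \sqrt{17}}{18} - 85 = -85 + \frac{i \sqrt{17}}{18}$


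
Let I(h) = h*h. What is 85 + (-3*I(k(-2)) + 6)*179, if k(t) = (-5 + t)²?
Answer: -1288178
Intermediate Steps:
I(h) = h²
85 + (-3*I(k(-2)) + 6)*179 = 85 + (-3*(-5 - 2)⁴ + 6)*179 = 85 + (-3*((-7)²)² + 6)*179 = 85 + (-3*49² + 6)*179 = 85 + (-3*2401 + 6)*179 = 85 + (-7203 + 6)*179 = 85 - 7197*179 = 85 - 1288263 = -1288178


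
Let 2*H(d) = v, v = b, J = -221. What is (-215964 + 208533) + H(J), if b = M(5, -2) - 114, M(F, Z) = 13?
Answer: -14963/2 ≈ -7481.5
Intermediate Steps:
b = -101 (b = 13 - 114 = -101)
v = -101
H(d) = -101/2 (H(d) = (1/2)*(-101) = -101/2)
(-215964 + 208533) + H(J) = (-215964 + 208533) - 101/2 = -7431 - 101/2 = -14963/2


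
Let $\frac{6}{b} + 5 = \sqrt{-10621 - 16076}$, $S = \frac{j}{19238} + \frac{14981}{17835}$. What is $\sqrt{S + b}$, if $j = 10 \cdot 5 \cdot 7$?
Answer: $\frac{\sqrt{4502867643325510386887685 - 1179685647158257962675 i \sqrt{26697}}}{2292144551265} \approx 0.92598 - 0.01981 i$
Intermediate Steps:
$j = 350$ ($j = 50 \cdot 7 = 350$)
$S = \frac{147223364}{171554865}$ ($S = \frac{350}{19238} + \frac{14981}{17835} = 350 \cdot \frac{1}{19238} + 14981 \cdot \frac{1}{17835} = \frac{175}{9619} + \frac{14981}{17835} = \frac{147223364}{171554865} \approx 0.85817$)
$b = \frac{6}{-5 + i \sqrt{26697}}$ ($b = \frac{6}{-5 + \sqrt{-10621 - 16076}} = \frac{6}{-5 + \sqrt{-26697}} = \frac{6}{-5 + i \sqrt{26697}} \approx -0.0011227 - 0.036687 i$)
$\sqrt{S + b} = \sqrt{\frac{147223364}{171554865} - \left(\frac{15}{13361} + \frac{3 i \sqrt{26697}}{13361}\right)} = \sqrt{\frac{1964478043429}{2292144551265} - \frac{3 i \sqrt{26697}}{13361}}$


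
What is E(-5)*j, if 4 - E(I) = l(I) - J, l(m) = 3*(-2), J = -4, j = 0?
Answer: 0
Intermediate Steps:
l(m) = -6
E(I) = 6 (E(I) = 4 - (-6 - 1*(-4)) = 4 - (-6 + 4) = 4 - 1*(-2) = 4 + 2 = 6)
E(-5)*j = 6*0 = 0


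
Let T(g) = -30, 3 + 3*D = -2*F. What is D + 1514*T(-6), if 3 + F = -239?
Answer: -135779/3 ≈ -45260.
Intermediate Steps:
F = -242 (F = -3 - 239 = -242)
D = 481/3 (D = -1 + (-2*(-242))/3 = -1 + (⅓)*484 = -1 + 484/3 = 481/3 ≈ 160.33)
D + 1514*T(-6) = 481/3 + 1514*(-30) = 481/3 - 45420 = -135779/3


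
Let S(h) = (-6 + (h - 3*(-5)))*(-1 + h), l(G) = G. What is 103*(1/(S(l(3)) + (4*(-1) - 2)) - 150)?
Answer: -277997/18 ≈ -15444.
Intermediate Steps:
S(h) = (-1 + h)*(9 + h) (S(h) = (-6 + (h + 15))*(-1 + h) = (-6 + (15 + h))*(-1 + h) = (9 + h)*(-1 + h) = (-1 + h)*(9 + h))
103*(1/(S(l(3)) + (4*(-1) - 2)) - 150) = 103*(1/((-9 + 3**2 + 8*3) + (4*(-1) - 2)) - 150) = 103*(1/((-9 + 9 + 24) + (-4 - 2)) - 150) = 103*(1/(24 - 6) - 150) = 103*(1/18 - 150) = 103*(-2699/18) = -277997/18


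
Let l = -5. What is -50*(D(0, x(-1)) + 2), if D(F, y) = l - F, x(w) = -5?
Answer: 150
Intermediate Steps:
D(F, y) = -5 - F
-50*(D(0, x(-1)) + 2) = -50*((-5 - 1*0) + 2) = -50*((-5 + 0) + 2) = -50*(-5 + 2) = -50*(-3) = 150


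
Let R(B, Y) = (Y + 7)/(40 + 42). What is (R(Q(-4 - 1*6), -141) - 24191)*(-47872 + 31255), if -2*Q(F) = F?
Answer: 16482369066/41 ≈ 4.0201e+8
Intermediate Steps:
Q(F) = -F/2
R(B, Y) = 7/82 + Y/82 (R(B, Y) = (7 + Y)/82 = (7 + Y)*(1/82) = 7/82 + Y/82)
(R(Q(-4 - 1*6), -141) - 24191)*(-47872 + 31255) = ((7/82 + (1/82)*(-141)) - 24191)*(-47872 + 31255) = ((7/82 - 141/82) - 24191)*(-16617) = (-67/41 - 24191)*(-16617) = -991898/41*(-16617) = 16482369066/41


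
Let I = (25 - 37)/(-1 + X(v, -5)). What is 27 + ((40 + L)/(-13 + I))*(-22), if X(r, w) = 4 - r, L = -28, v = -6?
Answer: 1953/43 ≈ 45.419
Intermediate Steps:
I = -4/3 (I = (25 - 37)/(-1 + (4 - 1*(-6))) = -12/(-1 + (4 + 6)) = -12/(-1 + 10) = -12/9 = -12*1/9 = -4/3 ≈ -1.3333)
27 + ((40 + L)/(-13 + I))*(-22) = 27 + ((40 - 28)/(-13 - 4/3))*(-22) = 27 + (12/(-43/3))*(-22) = 27 + (12*(-3/43))*(-22) = 27 - 36/43*(-22) = 27 + 792/43 = 1953/43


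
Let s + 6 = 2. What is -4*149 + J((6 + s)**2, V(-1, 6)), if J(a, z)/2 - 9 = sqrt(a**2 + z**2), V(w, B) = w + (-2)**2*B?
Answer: -578 + 2*sqrt(545) ≈ -531.31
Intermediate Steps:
s = -4 (s = -6 + 2 = -4)
V(w, B) = w + 4*B
J(a, z) = 18 + 2*sqrt(a**2 + z**2)
-4*149 + J((6 + s)**2, V(-1, 6)) = -4*149 + (18 + 2*sqrt(((6 - 4)**2)**2 + (-1 + 4*6)**2)) = -596 + (18 + 2*sqrt((2**2)**2 + (-1 + 24)**2)) = -596 + (18 + 2*sqrt(4**2 + 23**2)) = -596 + (18 + 2*sqrt(16 + 529)) = -596 + (18 + 2*sqrt(545)) = -578 + 2*sqrt(545)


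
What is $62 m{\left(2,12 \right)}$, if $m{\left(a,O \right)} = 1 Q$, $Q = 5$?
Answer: $310$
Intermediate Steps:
$m{\left(a,O \right)} = 5$ ($m{\left(a,O \right)} = 1 \cdot 5 = 5$)
$62 m{\left(2,12 \right)} = 62 \cdot 5 = 310$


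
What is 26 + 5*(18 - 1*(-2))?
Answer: 126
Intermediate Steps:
26 + 5*(18 - 1*(-2)) = 26 + 5*(18 + 2) = 26 + 5*20 = 26 + 100 = 126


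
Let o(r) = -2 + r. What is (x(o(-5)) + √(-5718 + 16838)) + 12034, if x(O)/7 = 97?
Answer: 12713 + 4*√695 ≈ 12818.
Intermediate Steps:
x(O) = 679 (x(O) = 7*97 = 679)
(x(o(-5)) + √(-5718 + 16838)) + 12034 = (679 + √(-5718 + 16838)) + 12034 = (679 + √11120) + 12034 = (679 + 4*√695) + 12034 = 12713 + 4*√695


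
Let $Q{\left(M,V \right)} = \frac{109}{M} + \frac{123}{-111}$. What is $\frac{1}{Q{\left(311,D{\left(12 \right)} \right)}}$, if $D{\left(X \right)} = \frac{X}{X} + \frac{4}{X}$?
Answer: $- \frac{11507}{8718} \approx -1.3199$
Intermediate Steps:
$D{\left(X \right)} = 1 + \frac{4}{X}$
$Q{\left(M,V \right)} = - \frac{41}{37} + \frac{109}{M}$ ($Q{\left(M,V \right)} = \frac{109}{M} + 123 \left(- \frac{1}{111}\right) = \frac{109}{M} - \frac{41}{37} = - \frac{41}{37} + \frac{109}{M}$)
$\frac{1}{Q{\left(311,D{\left(12 \right)} \right)}} = \frac{1}{- \frac{41}{37} + \frac{109}{311}} = \frac{1}{- \frac{8718}{11507}} = - \frac{11507}{8718}$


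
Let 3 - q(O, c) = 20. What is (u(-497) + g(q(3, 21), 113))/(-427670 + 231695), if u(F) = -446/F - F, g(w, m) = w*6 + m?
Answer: -252922/97399575 ≈ -0.0025967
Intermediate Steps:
q(O, c) = -17 (q(O, c) = 3 - 1*20 = 3 - 20 = -17)
g(w, m) = m + 6*w (g(w, m) = 6*w + m = m + 6*w)
u(F) = -F - 446/F
(u(-497) + g(q(3, 21), 113))/(-427670 + 231695) = ((-1*(-497) - 446/(-497)) + (113 + 6*(-17)))/(-427670 + 231695) = ((497 - 446*(-1/497)) + (113 - 102))/(-195975) = ((497 + 446/497) + 11)*(-1/195975) = (247455/497 + 11)*(-1/195975) = (252922/497)*(-1/195975) = -252922/97399575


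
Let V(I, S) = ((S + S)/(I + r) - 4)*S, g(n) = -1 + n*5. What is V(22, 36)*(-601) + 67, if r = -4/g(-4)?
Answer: 3823547/233 ≈ 16410.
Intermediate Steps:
g(n) = -1 + 5*n
r = 4/21 (r = -4/(-1 + 5*(-4)) = -4/(-1 - 20) = -4/(-21) = -4*(-1/21) = 4/21 ≈ 0.19048)
V(I, S) = S*(-4 + 2*S/(4/21 + I)) (V(I, S) = ((S + S)/(I + 4/21) - 4)*S = ((2*S)/(4/21 + I) - 4)*S = (2*S/(4/21 + I) - 4)*S = (-4 + 2*S/(4/21 + I))*S = S*(-4 + 2*S/(4/21 + I)))
V(22, 36)*(-601) + 67 = (2*36*(-8 - 42*22 + 21*36)/(4 + 21*22))*(-601) + 67 = (2*36*(-8 - 924 + 756)/(4 + 462))*(-601) + 67 = (2*36*(-176)/466)*(-601) + 67 = (2*36*(1/466)*(-176))*(-601) + 67 = -6336/233*(-601) + 67 = 3807936/233 + 67 = 3823547/233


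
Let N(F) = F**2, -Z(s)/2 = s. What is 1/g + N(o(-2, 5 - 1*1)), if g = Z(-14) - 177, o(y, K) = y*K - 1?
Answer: 12068/149 ≈ 80.993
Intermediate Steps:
Z(s) = -2*s
o(y, K) = -1 + K*y (o(y, K) = K*y - 1 = -1 + K*y)
g = -149 (g = -2*(-14) - 177 = 28 - 177 = -149)
1/g + N(o(-2, 5 - 1*1)) = 1/(-149) + (-1 + (5 - 1*1)*(-2))**2 = -1/149 + (-1 + (5 - 1)*(-2))**2 = -1/149 + (-1 + 4*(-2))**2 = -1/149 + (-1 - 8)**2 = -1/149 + (-9)**2 = -1/149 + 81 = 12068/149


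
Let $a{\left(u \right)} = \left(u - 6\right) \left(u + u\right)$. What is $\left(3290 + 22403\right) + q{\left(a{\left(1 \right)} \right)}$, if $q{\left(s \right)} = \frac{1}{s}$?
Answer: $\frac{256929}{10} \approx 25693.0$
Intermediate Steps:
$a{\left(u \right)} = 2 u \left(-6 + u\right)$ ($a{\left(u \right)} = \left(-6 + u\right) 2 u = 2 u \left(-6 + u\right)$)
$\left(3290 + 22403\right) + q{\left(a{\left(1 \right)} \right)} = \left(3290 + 22403\right) + \frac{1}{2 \cdot 1 \left(-6 + 1\right)} = 25693 + \frac{1}{2 \cdot 1 \left(-5\right)} = 25693 + \frac{1}{-10} = 25693 - \frac{1}{10} = \frac{256929}{10}$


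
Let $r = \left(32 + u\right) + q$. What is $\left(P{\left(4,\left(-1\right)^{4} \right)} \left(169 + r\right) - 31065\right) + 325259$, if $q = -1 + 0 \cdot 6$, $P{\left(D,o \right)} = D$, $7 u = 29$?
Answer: $\frac{2065074}{7} \approx 2.9501 \cdot 10^{5}$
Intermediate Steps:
$u = \frac{29}{7}$ ($u = \frac{1}{7} \cdot 29 = \frac{29}{7} \approx 4.1429$)
$q = -1$ ($q = -1 + 0 = -1$)
$r = \frac{246}{7}$ ($r = \left(32 + \frac{29}{7}\right) - 1 = \frac{253}{7} - 1 = \frac{246}{7} \approx 35.143$)
$\left(P{\left(4,\left(-1\right)^{4} \right)} \left(169 + r\right) - 31065\right) + 325259 = \left(4 \left(169 + \frac{246}{7}\right) - 31065\right) + 325259 = \left(4 \cdot \frac{1429}{7} - 31065\right) + 325259 = \left(\frac{5716}{7} - 31065\right) + 325259 = - \frac{211739}{7} + 325259 = \frac{2065074}{7}$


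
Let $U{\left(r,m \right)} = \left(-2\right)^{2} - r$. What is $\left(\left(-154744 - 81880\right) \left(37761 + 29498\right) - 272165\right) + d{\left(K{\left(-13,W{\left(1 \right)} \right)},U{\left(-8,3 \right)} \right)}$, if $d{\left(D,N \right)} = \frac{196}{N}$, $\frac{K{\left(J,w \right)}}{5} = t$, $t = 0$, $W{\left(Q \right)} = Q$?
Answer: $- \frac{47746097294}{3} \approx -1.5915 \cdot 10^{10}$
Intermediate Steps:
$K{\left(J,w \right)} = 0$ ($K{\left(J,w \right)} = 5 \cdot 0 = 0$)
$U{\left(r,m \right)} = 4 - r$
$\left(\left(-154744 - 81880\right) \left(37761 + 29498\right) - 272165\right) + d{\left(K{\left(-13,W{\left(1 \right)} \right)},U{\left(-8,3 \right)} \right)} = \left(\left(-154744 - 81880\right) \left(37761 + 29498\right) - 272165\right) + \frac{196}{4 - -8} = \left(\left(-236624\right) 67259 - 272165\right) + \frac{196}{4 + 8} = \left(-15915093616 - 272165\right) + \frac{196}{12} = -15915365781 + 196 \cdot \frac{1}{12} = -15915365781 + \frac{49}{3} = - \frac{47746097294}{3}$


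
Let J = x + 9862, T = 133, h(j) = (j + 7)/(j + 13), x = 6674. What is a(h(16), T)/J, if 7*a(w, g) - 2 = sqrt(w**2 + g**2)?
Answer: 1/57876 + sqrt(14876978)/3356808 ≈ 0.0011663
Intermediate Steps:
h(j) = (7 + j)/(13 + j)
J = 16536 (J = 6674 + 9862 = 16536)
a(w, g) = 2/7 + sqrt(g**2 + w**2)/7 (a(w, g) = 2/7 + sqrt(w**2 + g**2)/7 = 2/7 + sqrt(g**2 + w**2)/7)
a(h(16), T)/J = (2/7 + sqrt(133**2 + ((7 + 16)/(13 + 16))**2)/7)/16536 = (2/7 + sqrt(17689 + (23/29)**2)/7)*(1/16536) = (2/7 + sqrt(17689 + 529/841)/7)*(1/16536) = (2/7 + sqrt(14876978/841)/7)*(1/16536) = (2/7 + (sqrt(14876978)/29)/7)*(1/16536) = (2/7 + sqrt(14876978)/203)*(1/16536) = 1/57876 + sqrt(14876978)/3356808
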